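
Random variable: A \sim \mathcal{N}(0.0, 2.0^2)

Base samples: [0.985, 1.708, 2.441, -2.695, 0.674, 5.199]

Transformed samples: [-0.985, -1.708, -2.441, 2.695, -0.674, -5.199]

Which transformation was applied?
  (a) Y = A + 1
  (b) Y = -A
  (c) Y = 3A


Checking option (b) Y = -A:
  A = 0.985 -> Y = -0.985 ✓
  A = 1.708 -> Y = -1.708 ✓
  A = 2.441 -> Y = -2.441 ✓
All samples match this transformation.

(b) -A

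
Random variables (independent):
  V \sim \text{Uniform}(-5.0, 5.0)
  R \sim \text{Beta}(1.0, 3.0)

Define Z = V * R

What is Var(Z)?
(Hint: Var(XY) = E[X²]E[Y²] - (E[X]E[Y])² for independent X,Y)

Var(XY) = E[X²]E[Y²] - (E[X]E[Y])²
E[V] = 0, Var(V) = 8.3333333
E[R] = 0.25, Var(R) = 0.0375
E[V²] = 8.3333333 + 0² = 8.3333333
E[R²] = 0.0375 + 0.25² = 0.1
Var(Z) = 8.3333333*0.1 - (0*0.25)²
= 0.83333333 - 0 = 0.83333333

0.83333333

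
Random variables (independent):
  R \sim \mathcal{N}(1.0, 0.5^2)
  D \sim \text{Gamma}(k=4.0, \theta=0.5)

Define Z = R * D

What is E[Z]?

For independent RVs: E[XY] = E[X]*E[Y]
E[R] = 1
E[D] = 2
E[Z] = 1 * 2 = 2

2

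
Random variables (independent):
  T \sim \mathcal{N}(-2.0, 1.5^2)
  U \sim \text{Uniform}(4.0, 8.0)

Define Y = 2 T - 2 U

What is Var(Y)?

For independent RVs: Var(aX + bY) = a²Var(X) + b²Var(Y)
Var(T) = 2.25
Var(U) = 1.3333333
Var(Y) = 2²*2.25 + (-2)²*1.3333333
= 4*2.25 + 4*1.3333333 = 14.333333

14.333333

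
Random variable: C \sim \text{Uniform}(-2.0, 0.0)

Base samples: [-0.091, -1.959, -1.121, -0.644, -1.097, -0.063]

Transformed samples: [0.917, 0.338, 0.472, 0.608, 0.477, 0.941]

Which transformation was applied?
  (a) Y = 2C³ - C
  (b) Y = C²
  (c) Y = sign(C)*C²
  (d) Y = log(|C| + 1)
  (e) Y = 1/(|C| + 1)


Checking option (e) Y = 1/(|C| + 1):
  C = -0.091 -> Y = 0.917 ✓
  C = -1.959 -> Y = 0.338 ✓
  C = -1.121 -> Y = 0.472 ✓
All samples match this transformation.

(e) 1/(|C| + 1)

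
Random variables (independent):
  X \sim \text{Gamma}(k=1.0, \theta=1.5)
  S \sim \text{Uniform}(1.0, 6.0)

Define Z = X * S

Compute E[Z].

For independent RVs: E[XY] = E[X]*E[Y]
E[X] = 1.5
E[S] = 3.5
E[Z] = 1.5 * 3.5 = 5.25

5.25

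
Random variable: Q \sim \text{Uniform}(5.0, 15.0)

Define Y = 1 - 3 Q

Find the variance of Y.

For Y = aQ + b: Var(Y) = a² * Var(Q)
Var(Q) = (15 - 5)^2/12 = 8.3333333
Var(Y) = (-3)² * 8.3333333 = 9 * 8.3333333 = 75

75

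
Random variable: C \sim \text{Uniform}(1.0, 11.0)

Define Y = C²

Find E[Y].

E[C²] = Var(C) + (E[C])² = 8.3333333 + 36 = 44.333333

44.333333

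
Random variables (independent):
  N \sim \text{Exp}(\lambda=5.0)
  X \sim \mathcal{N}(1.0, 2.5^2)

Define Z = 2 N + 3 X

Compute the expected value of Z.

E[Z] = 2*E[N] + 3*E[X]
E[N] = 0.2
E[X] = 1
E[Z] = 2*0.2 + 3*1 = 3.4

3.4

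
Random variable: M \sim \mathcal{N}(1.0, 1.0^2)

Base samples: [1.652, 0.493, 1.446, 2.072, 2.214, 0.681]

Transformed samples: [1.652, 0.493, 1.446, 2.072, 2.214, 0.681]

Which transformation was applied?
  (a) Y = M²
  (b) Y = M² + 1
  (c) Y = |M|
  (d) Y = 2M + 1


Checking option (c) Y = |M|:
  M = 1.652 -> Y = 1.652 ✓
  M = 0.493 -> Y = 0.493 ✓
  M = 1.446 -> Y = 1.446 ✓
All samples match this transformation.

(c) |M|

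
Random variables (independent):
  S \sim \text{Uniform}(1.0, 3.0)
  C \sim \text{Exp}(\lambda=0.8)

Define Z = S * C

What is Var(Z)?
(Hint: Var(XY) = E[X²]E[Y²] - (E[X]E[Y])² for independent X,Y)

Var(XY) = E[X²]E[Y²] - (E[X]E[Y])²
E[S] = 2, Var(S) = 0.33333333
E[C] = 1.25, Var(C) = 1.5625
E[S²] = 0.33333333 + 2² = 4.3333333
E[C²] = 1.5625 + 1.25² = 3.125
Var(Z) = 4.3333333*3.125 - (2*1.25)²
= 13.541667 - 6.25 = 7.2916667

7.2916667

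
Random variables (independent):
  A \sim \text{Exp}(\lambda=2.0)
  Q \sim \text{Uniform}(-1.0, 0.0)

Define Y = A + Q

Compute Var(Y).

For independent RVs: Var(aX + bY) = a²Var(X) + b²Var(Y)
Var(A) = 0.25
Var(Q) = 0.083333333
Var(Y) = 1²*0.25 + 1²*0.083333333
= 1*0.25 + 1*0.083333333 = 0.33333333

0.33333333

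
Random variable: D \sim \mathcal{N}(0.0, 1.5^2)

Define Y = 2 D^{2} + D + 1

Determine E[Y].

E[Y] = 2*E[D²] + 1*E[D] + 1
E[D] = 0
E[D²] = Var(D) + (E[D])² = 2.25 + 0 = 2.25
E[Y] = 2*2.25 + 1*0 + 1 = 5.5

5.5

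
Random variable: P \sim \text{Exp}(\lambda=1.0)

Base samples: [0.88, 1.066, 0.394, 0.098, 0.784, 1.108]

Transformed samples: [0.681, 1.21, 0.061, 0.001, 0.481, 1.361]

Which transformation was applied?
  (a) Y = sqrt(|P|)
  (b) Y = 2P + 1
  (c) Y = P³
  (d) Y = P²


Checking option (c) Y = P³:
  P = 0.88 -> Y = 0.681 ✓
  P = 1.066 -> Y = 1.21 ✓
  P = 0.394 -> Y = 0.061 ✓
All samples match this transformation.

(c) P³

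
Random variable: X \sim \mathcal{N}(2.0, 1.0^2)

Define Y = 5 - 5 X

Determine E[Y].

For Y = -5X + 5:
E[Y] = -5 * E[X] + 5
E[X] = 2.0 = 2
E[Y] = -5 * 2 + 5 = -5

-5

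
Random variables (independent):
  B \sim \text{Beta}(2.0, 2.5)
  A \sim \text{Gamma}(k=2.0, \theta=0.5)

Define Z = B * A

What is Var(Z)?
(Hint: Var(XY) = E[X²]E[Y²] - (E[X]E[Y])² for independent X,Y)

Var(XY) = E[X²]E[Y²] - (E[X]E[Y])²
E[B] = 0.44444444, Var(B) = 0.044893378
E[A] = 1, Var(A) = 0.5
E[B²] = 0.044893378 + 0.44444444² = 0.24242424
E[A²] = 0.5 + 1² = 1.5
Var(Z) = 0.24242424*1.5 - (0.44444444*1)²
= 0.36363636 - 0.19753086 = 0.1661055

0.1661055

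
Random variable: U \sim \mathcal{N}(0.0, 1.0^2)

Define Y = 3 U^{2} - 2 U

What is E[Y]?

E[Y] = 3*E[U²] - 2*E[U]
E[U] = 0
E[U²] = Var(U) + (E[U])² = 1 + 0 = 1
E[Y] = 3*1 - 2*0 = 3

3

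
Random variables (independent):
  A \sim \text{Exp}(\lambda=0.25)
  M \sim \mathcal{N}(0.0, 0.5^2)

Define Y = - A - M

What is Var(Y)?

For independent RVs: Var(aX + bY) = a²Var(X) + b²Var(Y)
Var(A) = 16
Var(M) = 0.25
Var(Y) = (-1)²*16 + (-1)²*0.25
= 1*16 + 1*0.25 = 16.25

16.25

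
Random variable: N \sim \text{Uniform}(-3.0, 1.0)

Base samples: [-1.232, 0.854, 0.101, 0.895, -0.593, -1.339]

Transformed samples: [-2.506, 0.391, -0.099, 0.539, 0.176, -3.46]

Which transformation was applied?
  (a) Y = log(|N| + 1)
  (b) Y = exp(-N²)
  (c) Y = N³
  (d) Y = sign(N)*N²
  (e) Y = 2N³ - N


Checking option (e) Y = 2N³ - N:
  N = -1.232 -> Y = -2.506 ✓
  N = 0.854 -> Y = 0.391 ✓
  N = 0.101 -> Y = -0.099 ✓
All samples match this transformation.

(e) 2N³ - N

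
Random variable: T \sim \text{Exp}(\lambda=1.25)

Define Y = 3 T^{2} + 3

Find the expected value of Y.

E[Y] = 3*E[T²] + 3
E[T] = 0.8
E[T²] = Var(T) + (E[T])² = 0.64 + 0.64 = 1.28
E[Y] = 3*1.28 + 3 = 6.84

6.84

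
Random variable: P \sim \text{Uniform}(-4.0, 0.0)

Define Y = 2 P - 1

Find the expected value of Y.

For Y = 2P - 1:
E[Y] = 2 * E[P] - 1
E[P] = (-4 + 0)/2 = -2
E[Y] = 2 * (-2) - 1 = -5

-5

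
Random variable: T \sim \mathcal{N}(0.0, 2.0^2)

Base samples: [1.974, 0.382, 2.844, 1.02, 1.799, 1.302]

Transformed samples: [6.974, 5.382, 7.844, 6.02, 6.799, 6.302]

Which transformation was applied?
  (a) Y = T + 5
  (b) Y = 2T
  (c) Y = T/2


Checking option (a) Y = T + 5:
  T = 1.974 -> Y = 6.974 ✓
  T = 0.382 -> Y = 5.382 ✓
  T = 2.844 -> Y = 7.844 ✓
All samples match this transformation.

(a) T + 5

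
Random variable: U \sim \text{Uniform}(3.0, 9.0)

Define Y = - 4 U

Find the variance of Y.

For Y = aU + b: Var(Y) = a² * Var(U)
Var(U) = (9 - 3)^2/12 = 3
Var(Y) = (-4)² * 3 = 16 * 3 = 48

48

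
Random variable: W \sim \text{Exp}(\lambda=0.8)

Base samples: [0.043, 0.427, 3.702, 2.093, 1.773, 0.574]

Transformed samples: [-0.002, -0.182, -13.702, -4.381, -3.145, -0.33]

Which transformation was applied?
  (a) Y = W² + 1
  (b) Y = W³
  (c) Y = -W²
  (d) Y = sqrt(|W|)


Checking option (c) Y = -W²:
  W = 0.043 -> Y = -0.002 ✓
  W = 0.427 -> Y = -0.182 ✓
  W = 3.702 -> Y = -13.702 ✓
All samples match this transformation.

(c) -W²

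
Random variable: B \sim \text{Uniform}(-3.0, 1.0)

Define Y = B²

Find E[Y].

Using E[X²] = Var(X) + (E[X])²:
E[B] = -1
Var(B) = (1 + 3)^2/12 = 1.3333333
E[B²] = 1.3333333 + (-1)² = 1.3333333 + 1 = 2.3333333

2.3333333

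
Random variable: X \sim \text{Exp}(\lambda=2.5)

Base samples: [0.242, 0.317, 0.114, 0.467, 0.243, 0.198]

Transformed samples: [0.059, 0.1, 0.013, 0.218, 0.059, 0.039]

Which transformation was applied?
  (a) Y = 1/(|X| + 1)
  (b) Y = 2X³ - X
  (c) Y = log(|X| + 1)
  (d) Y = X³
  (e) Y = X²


Checking option (e) Y = X²:
  X = 0.242 -> Y = 0.059 ✓
  X = 0.317 -> Y = 0.1 ✓
  X = 0.114 -> Y = 0.013 ✓
All samples match this transformation.

(e) X²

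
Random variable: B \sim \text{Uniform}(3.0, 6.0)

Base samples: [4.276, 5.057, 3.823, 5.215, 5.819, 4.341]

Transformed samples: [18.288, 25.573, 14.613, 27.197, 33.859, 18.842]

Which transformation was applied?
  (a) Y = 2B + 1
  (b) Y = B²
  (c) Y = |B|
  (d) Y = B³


Checking option (b) Y = B²:
  B = 4.276 -> Y = 18.288 ✓
  B = 5.057 -> Y = 25.573 ✓
  B = 3.823 -> Y = 14.613 ✓
All samples match this transformation.

(b) B²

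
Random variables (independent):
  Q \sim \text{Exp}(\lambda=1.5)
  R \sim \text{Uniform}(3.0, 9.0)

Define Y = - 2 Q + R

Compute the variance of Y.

For independent RVs: Var(aX + bY) = a²Var(X) + b²Var(Y)
Var(Q) = 0.44444444
Var(R) = 3
Var(Y) = (-2)²*0.44444444 + 1²*3
= 4*0.44444444 + 1*3 = 4.7777778

4.7777778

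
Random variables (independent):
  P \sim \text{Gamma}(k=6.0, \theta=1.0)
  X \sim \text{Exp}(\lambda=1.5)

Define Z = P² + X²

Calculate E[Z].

E[Z] = E[P²] + E[X²]
E[P²] = Var(P) + E[P]² = 6 + 36 = 42
E[X²] = Var(X) + E[X]² = 0.44444444 + 0.44444444 = 0.88888889
E[Z] = 42 + 0.88888889 = 42.888889

42.888889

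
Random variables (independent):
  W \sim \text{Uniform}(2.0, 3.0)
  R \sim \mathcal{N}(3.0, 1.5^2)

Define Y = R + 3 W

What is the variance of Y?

For independent RVs: Var(aX + bY) = a²Var(X) + b²Var(Y)
Var(W) = 0.083333333
Var(R) = 2.25
Var(Y) = 3²*0.083333333 + 1²*2.25
= 9*0.083333333 + 1*2.25 = 3

3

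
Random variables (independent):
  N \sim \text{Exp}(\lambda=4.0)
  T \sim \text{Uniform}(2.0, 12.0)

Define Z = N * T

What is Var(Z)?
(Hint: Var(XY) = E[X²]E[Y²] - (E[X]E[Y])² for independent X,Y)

Var(XY) = E[X²]E[Y²] - (E[X]E[Y])²
E[N] = 0.25, Var(N) = 0.0625
E[T] = 7, Var(T) = 8.3333333
E[N²] = 0.0625 + 0.25² = 0.125
E[T²] = 8.3333333 + 7² = 57.333333
Var(Z) = 0.125*57.333333 - (0.25*7)²
= 7.1666667 - 3.0625 = 4.1041667

4.1041667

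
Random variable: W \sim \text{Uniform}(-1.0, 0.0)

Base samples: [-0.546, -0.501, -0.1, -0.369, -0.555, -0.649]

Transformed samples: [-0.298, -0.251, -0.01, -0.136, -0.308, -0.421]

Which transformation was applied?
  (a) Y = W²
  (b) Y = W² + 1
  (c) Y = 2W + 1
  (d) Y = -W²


Checking option (d) Y = -W²:
  W = -0.546 -> Y = -0.298 ✓
  W = -0.501 -> Y = -0.251 ✓
  W = -0.1 -> Y = -0.01 ✓
All samples match this transformation.

(d) -W²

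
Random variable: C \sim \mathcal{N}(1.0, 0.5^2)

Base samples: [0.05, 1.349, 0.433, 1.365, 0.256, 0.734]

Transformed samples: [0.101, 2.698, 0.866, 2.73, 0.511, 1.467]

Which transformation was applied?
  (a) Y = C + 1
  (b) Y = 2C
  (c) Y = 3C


Checking option (b) Y = 2C:
  C = 0.05 -> Y = 0.101 ✓
  C = 1.349 -> Y = 2.698 ✓
  C = 0.433 -> Y = 0.866 ✓
All samples match this transformation.

(b) 2C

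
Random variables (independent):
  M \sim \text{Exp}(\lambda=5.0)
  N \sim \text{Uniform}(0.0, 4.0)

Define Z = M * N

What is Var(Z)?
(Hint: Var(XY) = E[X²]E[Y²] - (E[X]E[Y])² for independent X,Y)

Var(XY) = E[X²]E[Y²] - (E[X]E[Y])²
E[M] = 0.2, Var(M) = 0.04
E[N] = 2, Var(N) = 1.3333333
E[M²] = 0.04 + 0.2² = 0.08
E[N²] = 1.3333333 + 2² = 5.3333333
Var(Z) = 0.08*5.3333333 - (0.2*2)²
= 0.42666667 - 0.16 = 0.26666667

0.26666667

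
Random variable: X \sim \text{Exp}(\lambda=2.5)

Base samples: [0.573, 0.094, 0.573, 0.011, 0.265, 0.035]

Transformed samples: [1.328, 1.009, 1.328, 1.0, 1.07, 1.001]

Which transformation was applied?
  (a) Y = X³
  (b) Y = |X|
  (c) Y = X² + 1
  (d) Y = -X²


Checking option (c) Y = X² + 1:
  X = 0.573 -> Y = 1.328 ✓
  X = 0.094 -> Y = 1.009 ✓
  X = 0.573 -> Y = 1.328 ✓
All samples match this transformation.

(c) X² + 1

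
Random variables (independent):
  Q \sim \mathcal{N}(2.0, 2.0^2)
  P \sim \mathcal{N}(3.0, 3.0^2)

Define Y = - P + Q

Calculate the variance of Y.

For independent RVs: Var(aX + bY) = a²Var(X) + b²Var(Y)
Var(Q) = 4
Var(P) = 9
Var(Y) = 1²*4 + (-1)²*9
= 1*4 + 1*9 = 13

13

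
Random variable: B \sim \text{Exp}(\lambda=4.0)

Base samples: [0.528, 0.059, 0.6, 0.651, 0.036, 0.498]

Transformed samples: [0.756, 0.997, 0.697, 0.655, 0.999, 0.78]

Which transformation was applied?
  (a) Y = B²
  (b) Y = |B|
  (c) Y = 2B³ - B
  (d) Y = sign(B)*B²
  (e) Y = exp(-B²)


Checking option (e) Y = exp(-B²):
  B = 0.528 -> Y = 0.756 ✓
  B = 0.059 -> Y = 0.997 ✓
  B = 0.6 -> Y = 0.697 ✓
All samples match this transformation.

(e) exp(-B²)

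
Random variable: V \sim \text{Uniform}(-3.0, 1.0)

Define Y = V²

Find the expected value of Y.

E[V²] = Var(V) + (E[V])² = 1.3333333 + 1 = 2.3333333

2.3333333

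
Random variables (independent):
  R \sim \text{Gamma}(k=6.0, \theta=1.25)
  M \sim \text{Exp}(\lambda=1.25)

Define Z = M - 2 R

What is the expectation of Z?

E[Z] = -2*E[R] + 1*E[M]
E[R] = 7.5
E[M] = 0.8
E[Z] = -2*7.5 + 1*0.8 = -14.2

-14.2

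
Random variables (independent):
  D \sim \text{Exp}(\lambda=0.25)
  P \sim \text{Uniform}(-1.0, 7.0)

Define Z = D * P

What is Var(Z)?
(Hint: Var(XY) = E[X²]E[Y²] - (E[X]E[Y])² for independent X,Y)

Var(XY) = E[X²]E[Y²] - (E[X]E[Y])²
E[D] = 4, Var(D) = 16
E[P] = 3, Var(P) = 5.3333333
E[D²] = 16 + 4² = 32
E[P²] = 5.3333333 + 3² = 14.333333
Var(Z) = 32*14.333333 - (4*3)²
= 458.66667 - 144 = 314.66667

314.66667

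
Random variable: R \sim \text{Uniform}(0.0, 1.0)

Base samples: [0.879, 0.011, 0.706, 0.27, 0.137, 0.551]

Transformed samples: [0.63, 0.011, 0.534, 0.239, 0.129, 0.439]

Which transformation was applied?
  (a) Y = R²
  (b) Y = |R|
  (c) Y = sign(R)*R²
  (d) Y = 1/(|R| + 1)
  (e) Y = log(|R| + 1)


Checking option (e) Y = log(|R| + 1):
  R = 0.879 -> Y = 0.63 ✓
  R = 0.011 -> Y = 0.011 ✓
  R = 0.706 -> Y = 0.534 ✓
All samples match this transformation.

(e) log(|R| + 1)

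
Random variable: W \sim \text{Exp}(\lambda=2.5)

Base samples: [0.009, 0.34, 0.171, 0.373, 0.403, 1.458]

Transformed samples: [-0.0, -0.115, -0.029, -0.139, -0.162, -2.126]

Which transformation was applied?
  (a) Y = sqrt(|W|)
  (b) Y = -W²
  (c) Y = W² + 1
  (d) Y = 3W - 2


Checking option (b) Y = -W²:
  W = 0.009 -> Y = -0.0 ✓
  W = 0.34 -> Y = -0.115 ✓
  W = 0.171 -> Y = -0.029 ✓
All samples match this transformation.

(b) -W²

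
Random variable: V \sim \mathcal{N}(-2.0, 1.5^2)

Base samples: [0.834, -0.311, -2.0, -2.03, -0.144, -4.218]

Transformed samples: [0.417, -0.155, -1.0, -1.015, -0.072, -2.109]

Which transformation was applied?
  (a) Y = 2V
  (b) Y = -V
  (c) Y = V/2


Checking option (c) Y = V/2:
  V = 0.834 -> Y = 0.417 ✓
  V = -0.311 -> Y = -0.155 ✓
  V = -2.0 -> Y = -1.0 ✓
All samples match this transformation.

(c) V/2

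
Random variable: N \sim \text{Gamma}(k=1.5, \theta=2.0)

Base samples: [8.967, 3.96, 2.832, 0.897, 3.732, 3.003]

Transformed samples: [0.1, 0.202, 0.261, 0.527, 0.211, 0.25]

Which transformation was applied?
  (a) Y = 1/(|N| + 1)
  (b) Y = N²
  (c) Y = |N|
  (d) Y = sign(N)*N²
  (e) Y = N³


Checking option (a) Y = 1/(|N| + 1):
  N = 8.967 -> Y = 0.1 ✓
  N = 3.96 -> Y = 0.202 ✓
  N = 2.832 -> Y = 0.261 ✓
All samples match this transformation.

(a) 1/(|N| + 1)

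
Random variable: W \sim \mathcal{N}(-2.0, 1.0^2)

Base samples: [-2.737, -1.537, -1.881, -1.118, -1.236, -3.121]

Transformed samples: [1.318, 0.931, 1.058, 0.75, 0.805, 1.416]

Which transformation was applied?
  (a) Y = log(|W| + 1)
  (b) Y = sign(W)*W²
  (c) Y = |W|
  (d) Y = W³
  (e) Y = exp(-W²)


Checking option (a) Y = log(|W| + 1):
  W = -2.737 -> Y = 1.318 ✓
  W = -1.537 -> Y = 0.931 ✓
  W = -1.881 -> Y = 1.058 ✓
All samples match this transformation.

(a) log(|W| + 1)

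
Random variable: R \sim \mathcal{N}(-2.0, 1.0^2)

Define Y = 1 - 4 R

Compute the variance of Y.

For Y = aR + b: Var(Y) = a² * Var(R)
Var(R) = 1.0^2 = 1
Var(Y) = (-4)² * 1 = 16 * 1 = 16

16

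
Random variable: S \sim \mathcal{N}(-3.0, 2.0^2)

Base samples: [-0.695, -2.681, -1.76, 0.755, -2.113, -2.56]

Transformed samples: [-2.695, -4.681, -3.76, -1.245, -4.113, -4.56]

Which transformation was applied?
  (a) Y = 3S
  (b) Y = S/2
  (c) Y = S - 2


Checking option (c) Y = S - 2:
  S = -0.695 -> Y = -2.695 ✓
  S = -2.681 -> Y = -4.681 ✓
  S = -1.76 -> Y = -3.76 ✓
All samples match this transformation.

(c) S - 2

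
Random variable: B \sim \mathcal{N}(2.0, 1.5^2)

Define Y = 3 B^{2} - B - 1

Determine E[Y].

E[Y] = 3*E[B²] - 1*E[B] - 1
E[B] = 2
E[B²] = Var(B) + (E[B])² = 2.25 + 4 = 6.25
E[Y] = 3*6.25 - 1*2 - 1 = 15.75

15.75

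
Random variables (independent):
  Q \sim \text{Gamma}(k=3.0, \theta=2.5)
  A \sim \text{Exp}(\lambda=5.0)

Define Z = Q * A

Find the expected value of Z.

For independent RVs: E[XY] = E[X]*E[Y]
E[Q] = 7.5
E[A] = 0.2
E[Z] = 7.5 * 0.2 = 1.5

1.5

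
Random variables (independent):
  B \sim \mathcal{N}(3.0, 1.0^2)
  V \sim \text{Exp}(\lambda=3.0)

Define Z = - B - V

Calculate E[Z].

E[Z] = -1*E[B] - 1*E[V]
E[B] = 3
E[V] = 0.33333333
E[Z] = -1*3 - 1*0.33333333 = -3.3333333

-3.3333333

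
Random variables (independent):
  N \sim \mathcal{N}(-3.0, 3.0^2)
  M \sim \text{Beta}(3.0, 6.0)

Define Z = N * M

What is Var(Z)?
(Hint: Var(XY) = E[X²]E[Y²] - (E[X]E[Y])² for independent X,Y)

Var(XY) = E[X²]E[Y²] - (E[X]E[Y])²
E[N] = -3, Var(N) = 9
E[M] = 0.33333333, Var(M) = 0.022222222
E[N²] = 9 + (-3)² = 18
E[M²] = 0.022222222 + 0.33333333² = 0.13333333
Var(Z) = 18*0.13333333 - (-3*0.33333333)²
= 2.4 - 1 = 1.4

1.4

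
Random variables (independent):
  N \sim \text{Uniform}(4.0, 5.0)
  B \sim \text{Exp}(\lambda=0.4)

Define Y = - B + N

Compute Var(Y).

For independent RVs: Var(aX + bY) = a²Var(X) + b²Var(Y)
Var(N) = 0.083333333
Var(B) = 6.25
Var(Y) = 1²*0.083333333 + (-1)²*6.25
= 1*0.083333333 + 1*6.25 = 6.3333333

6.3333333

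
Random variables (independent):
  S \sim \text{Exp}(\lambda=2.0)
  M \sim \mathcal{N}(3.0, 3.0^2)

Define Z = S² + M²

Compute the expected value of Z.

E[Z] = E[S²] + E[M²]
E[S²] = Var(S) + E[S]² = 0.25 + 0.25 = 0.5
E[M²] = Var(M) + E[M]² = 9 + 9 = 18
E[Z] = 0.5 + 18 = 18.5

18.5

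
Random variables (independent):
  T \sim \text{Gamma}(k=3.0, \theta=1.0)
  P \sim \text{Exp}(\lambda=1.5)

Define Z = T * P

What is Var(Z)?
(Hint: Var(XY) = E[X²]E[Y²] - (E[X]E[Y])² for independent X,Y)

Var(XY) = E[X²]E[Y²] - (E[X]E[Y])²
E[T] = 3, Var(T) = 3
E[P] = 0.66666667, Var(P) = 0.44444444
E[T²] = 3 + 3² = 12
E[P²] = 0.44444444 + 0.66666667² = 0.88888889
Var(Z) = 12*0.88888889 - (3*0.66666667)²
= 10.666667 - 4 = 6.6666667

6.6666667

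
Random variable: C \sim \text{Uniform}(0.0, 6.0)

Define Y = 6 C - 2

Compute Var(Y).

For Y = aC + b: Var(Y) = a² * Var(C)
Var(C) = (6 - 0)^2/12 = 3
Var(Y) = 6² * 3 = 36 * 3 = 108

108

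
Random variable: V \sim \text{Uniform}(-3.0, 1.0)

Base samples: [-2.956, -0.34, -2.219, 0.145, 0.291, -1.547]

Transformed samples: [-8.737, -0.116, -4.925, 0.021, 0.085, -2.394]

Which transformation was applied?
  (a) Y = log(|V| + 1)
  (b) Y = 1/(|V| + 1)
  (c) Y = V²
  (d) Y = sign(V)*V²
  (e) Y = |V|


Checking option (d) Y = sign(V)*V²:
  V = -2.956 -> Y = -8.737 ✓
  V = -0.34 -> Y = -0.116 ✓
  V = -2.219 -> Y = -4.925 ✓
All samples match this transformation.

(d) sign(V)*V²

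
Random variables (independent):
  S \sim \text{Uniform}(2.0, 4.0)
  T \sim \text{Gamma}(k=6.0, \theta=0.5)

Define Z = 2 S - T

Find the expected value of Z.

E[Z] = 2*E[S] - 1*E[T]
E[S] = 3
E[T] = 3
E[Z] = 2*3 - 1*3 = 3

3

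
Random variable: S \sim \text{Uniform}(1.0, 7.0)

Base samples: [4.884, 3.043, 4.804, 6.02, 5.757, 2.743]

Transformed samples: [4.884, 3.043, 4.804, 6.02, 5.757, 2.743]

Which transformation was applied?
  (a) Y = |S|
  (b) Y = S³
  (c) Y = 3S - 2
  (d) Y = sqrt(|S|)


Checking option (a) Y = |S|:
  S = 4.884 -> Y = 4.884 ✓
  S = 3.043 -> Y = 3.043 ✓
  S = 4.804 -> Y = 4.804 ✓
All samples match this transformation.

(a) |S|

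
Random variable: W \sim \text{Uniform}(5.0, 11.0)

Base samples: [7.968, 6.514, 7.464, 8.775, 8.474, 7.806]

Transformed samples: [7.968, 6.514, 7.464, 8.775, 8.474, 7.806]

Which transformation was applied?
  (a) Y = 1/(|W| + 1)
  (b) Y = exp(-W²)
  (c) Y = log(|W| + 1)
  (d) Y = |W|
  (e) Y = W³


Checking option (d) Y = |W|:
  W = 7.968 -> Y = 7.968 ✓
  W = 6.514 -> Y = 6.514 ✓
  W = 7.464 -> Y = 7.464 ✓
All samples match this transformation.

(d) |W|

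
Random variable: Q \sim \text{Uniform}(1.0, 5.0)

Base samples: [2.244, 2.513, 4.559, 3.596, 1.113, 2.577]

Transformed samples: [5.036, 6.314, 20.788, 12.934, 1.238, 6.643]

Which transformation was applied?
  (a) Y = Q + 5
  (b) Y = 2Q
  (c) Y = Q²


Checking option (c) Y = Q²:
  Q = 2.244 -> Y = 5.036 ✓
  Q = 2.513 -> Y = 6.314 ✓
  Q = 4.559 -> Y = 20.788 ✓
All samples match this transformation.

(c) Q²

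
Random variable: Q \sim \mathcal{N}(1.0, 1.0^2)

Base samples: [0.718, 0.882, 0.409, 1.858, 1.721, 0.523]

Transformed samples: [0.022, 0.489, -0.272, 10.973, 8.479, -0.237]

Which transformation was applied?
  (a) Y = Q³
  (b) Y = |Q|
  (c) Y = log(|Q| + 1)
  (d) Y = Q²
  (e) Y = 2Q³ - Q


Checking option (e) Y = 2Q³ - Q:
  Q = 0.718 -> Y = 0.022 ✓
  Q = 0.882 -> Y = 0.489 ✓
  Q = 0.409 -> Y = -0.272 ✓
All samples match this transformation.

(e) 2Q³ - Q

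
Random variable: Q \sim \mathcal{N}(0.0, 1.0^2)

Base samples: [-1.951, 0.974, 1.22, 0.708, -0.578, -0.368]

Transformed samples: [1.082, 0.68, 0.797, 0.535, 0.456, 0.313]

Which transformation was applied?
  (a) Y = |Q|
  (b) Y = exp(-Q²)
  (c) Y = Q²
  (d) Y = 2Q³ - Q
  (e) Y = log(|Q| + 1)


Checking option (e) Y = log(|Q| + 1):
  Q = -1.951 -> Y = 1.082 ✓
  Q = 0.974 -> Y = 0.68 ✓
  Q = 1.22 -> Y = 0.797 ✓
All samples match this transformation.

(e) log(|Q| + 1)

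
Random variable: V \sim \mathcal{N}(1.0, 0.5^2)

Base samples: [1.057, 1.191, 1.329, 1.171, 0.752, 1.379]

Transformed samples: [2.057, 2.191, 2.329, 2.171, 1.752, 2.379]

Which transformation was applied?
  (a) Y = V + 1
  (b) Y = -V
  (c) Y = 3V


Checking option (a) Y = V + 1:
  V = 1.057 -> Y = 2.057 ✓
  V = 1.191 -> Y = 2.191 ✓
  V = 1.329 -> Y = 2.329 ✓
All samples match this transformation.

(a) V + 1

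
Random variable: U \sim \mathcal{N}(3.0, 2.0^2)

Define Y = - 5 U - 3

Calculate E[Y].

For Y = -5U - 3:
E[Y] = -5 * E[U] - 3
E[U] = 3.0 = 3
E[Y] = -5 * 3 - 3 = -18

-18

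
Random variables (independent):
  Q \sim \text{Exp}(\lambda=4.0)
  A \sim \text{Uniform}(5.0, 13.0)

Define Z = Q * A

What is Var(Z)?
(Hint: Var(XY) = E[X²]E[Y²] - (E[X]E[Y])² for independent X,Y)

Var(XY) = E[X²]E[Y²] - (E[X]E[Y])²
E[Q] = 0.25, Var(Q) = 0.0625
E[A] = 9, Var(A) = 5.3333333
E[Q²] = 0.0625 + 0.25² = 0.125
E[A²] = 5.3333333 + 9² = 86.333333
Var(Z) = 0.125*86.333333 - (0.25*9)²
= 10.791667 - 5.0625 = 5.7291667

5.7291667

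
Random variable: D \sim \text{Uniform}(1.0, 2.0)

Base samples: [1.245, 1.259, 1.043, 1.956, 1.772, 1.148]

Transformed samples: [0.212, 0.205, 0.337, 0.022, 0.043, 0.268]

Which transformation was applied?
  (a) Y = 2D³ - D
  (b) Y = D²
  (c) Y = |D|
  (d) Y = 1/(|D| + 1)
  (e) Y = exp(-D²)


Checking option (e) Y = exp(-D²):
  D = 1.245 -> Y = 0.212 ✓
  D = 1.259 -> Y = 0.205 ✓
  D = 1.043 -> Y = 0.337 ✓
All samples match this transformation.

(e) exp(-D²)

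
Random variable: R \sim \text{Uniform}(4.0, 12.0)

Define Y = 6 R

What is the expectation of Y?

For Y = 6R:
E[Y] = 6 * E[R]
E[R] = (4 + 12)/2 = 8
E[Y] = 6 * 8 = 48

48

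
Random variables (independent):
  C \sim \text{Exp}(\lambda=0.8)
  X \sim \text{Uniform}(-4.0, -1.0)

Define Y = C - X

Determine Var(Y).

For independent RVs: Var(aX + bY) = a²Var(X) + b²Var(Y)
Var(C) = 1.5625
Var(X) = 0.75
Var(Y) = 1²*1.5625 + (-1)²*0.75
= 1*1.5625 + 1*0.75 = 2.3125

2.3125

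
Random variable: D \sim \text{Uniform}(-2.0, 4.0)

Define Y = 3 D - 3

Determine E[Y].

For Y = 3D - 3:
E[Y] = 3 * E[D] - 3
E[D] = (-2 + 4)/2 = 1
E[Y] = 3 * 1 - 3 = 0

0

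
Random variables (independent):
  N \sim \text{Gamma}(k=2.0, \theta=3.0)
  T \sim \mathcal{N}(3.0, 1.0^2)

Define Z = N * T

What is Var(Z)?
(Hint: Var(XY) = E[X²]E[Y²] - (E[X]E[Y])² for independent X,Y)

Var(XY) = E[X²]E[Y²] - (E[X]E[Y])²
E[N] = 6, Var(N) = 18
E[T] = 3, Var(T) = 1
E[N²] = 18 + 6² = 54
E[T²] = 1 + 3² = 10
Var(Z) = 54*10 - (6*3)²
= 540 - 324 = 216

216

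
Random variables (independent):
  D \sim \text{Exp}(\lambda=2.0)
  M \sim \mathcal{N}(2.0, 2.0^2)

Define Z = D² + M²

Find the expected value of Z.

E[Z] = E[D²] + E[M²]
E[D²] = Var(D) + E[D]² = 0.25 + 0.25 = 0.5
E[M²] = Var(M) + E[M]² = 4 + 4 = 8
E[Z] = 0.5 + 8 = 8.5

8.5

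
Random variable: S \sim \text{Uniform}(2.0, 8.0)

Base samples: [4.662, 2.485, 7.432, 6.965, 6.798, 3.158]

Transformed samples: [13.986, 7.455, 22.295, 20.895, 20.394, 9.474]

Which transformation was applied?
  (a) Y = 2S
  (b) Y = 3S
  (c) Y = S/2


Checking option (b) Y = 3S:
  S = 4.662 -> Y = 13.986 ✓
  S = 2.485 -> Y = 7.455 ✓
  S = 7.432 -> Y = 22.295 ✓
All samples match this transformation.

(b) 3S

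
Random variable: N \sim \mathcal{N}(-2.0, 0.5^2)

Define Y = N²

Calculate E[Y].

Using E[X²] = Var(X) + (E[X])²:
E[N] = -2
Var(N) = 0.5^2 = 0.25
E[N²] = 0.25 + (-2)² = 0.25 + 4 = 4.25

4.25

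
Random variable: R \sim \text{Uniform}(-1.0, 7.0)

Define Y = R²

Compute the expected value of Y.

Using E[X²] = Var(X) + (E[X])²:
E[R] = 3
Var(R) = (7 + 1)^2/12 = 5.3333333
E[R²] = 5.3333333 + 3² = 5.3333333 + 9 = 14.333333

14.333333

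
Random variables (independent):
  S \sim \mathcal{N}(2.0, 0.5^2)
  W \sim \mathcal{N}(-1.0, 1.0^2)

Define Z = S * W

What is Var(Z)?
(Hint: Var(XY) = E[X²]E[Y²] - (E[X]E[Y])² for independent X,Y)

Var(XY) = E[X²]E[Y²] - (E[X]E[Y])²
E[S] = 2, Var(S) = 0.25
E[W] = -1, Var(W) = 1
E[S²] = 0.25 + 2² = 4.25
E[W²] = 1 + (-1)² = 2
Var(Z) = 4.25*2 - (2*(-1))²
= 8.5 - 4 = 4.5

4.5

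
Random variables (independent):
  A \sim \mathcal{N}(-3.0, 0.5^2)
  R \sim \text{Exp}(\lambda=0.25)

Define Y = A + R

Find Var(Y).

For independent RVs: Var(aX + bY) = a²Var(X) + b²Var(Y)
Var(A) = 0.25
Var(R) = 16
Var(Y) = 1²*0.25 + 1²*16
= 1*0.25 + 1*16 = 16.25

16.25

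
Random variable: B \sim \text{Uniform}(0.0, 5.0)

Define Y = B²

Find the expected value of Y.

E[B²] = Var(B) + (E[B])² = 2.0833333 + 6.25 = 8.3333333

8.3333333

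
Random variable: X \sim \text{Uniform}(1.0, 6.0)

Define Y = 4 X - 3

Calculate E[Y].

For Y = 4X - 3:
E[Y] = 4 * E[X] - 3
E[X] = (1 + 6)/2 = 3.5
E[Y] = 4 * 3.5 - 3 = 11

11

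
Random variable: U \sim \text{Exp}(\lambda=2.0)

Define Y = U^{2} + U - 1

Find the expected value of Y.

E[Y] = 1*E[U²] + 1*E[U] - 1
E[U] = 0.5
E[U²] = Var(U) + (E[U])² = 0.25 + 0.25 = 0.5
E[Y] = 1*0.5 + 1*0.5 - 1 = 0

0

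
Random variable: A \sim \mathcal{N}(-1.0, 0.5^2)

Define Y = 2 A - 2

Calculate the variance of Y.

For Y = aA + b: Var(Y) = a² * Var(A)
Var(A) = 0.5^2 = 0.25
Var(Y) = 2² * 0.25 = 4 * 0.25 = 1

1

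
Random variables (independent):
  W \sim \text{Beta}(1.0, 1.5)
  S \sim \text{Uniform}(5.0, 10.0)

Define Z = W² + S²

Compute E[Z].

E[Z] = E[W²] + E[S²]
E[W²] = Var(W) + E[W]² = 0.068571429 + 0.16 = 0.22857143
E[S²] = Var(S) + E[S]² = 2.0833333 + 56.25 = 58.333333
E[Z] = 0.22857143 + 58.333333 = 58.561905

58.561905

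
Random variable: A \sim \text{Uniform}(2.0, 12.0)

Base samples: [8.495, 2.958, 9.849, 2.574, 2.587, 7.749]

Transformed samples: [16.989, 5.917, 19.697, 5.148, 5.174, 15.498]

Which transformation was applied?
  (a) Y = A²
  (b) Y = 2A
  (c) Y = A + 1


Checking option (b) Y = 2A:
  A = 8.495 -> Y = 16.989 ✓
  A = 2.958 -> Y = 5.917 ✓
  A = 9.849 -> Y = 19.697 ✓
All samples match this transformation.

(b) 2A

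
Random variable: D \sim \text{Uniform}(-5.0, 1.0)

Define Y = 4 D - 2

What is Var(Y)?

For Y = aD + b: Var(Y) = a² * Var(D)
Var(D) = (1 + 5)^2/12 = 3
Var(Y) = 4² * 3 = 16 * 3 = 48

48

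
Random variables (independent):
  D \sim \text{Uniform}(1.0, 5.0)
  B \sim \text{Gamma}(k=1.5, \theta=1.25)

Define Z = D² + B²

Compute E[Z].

E[Z] = E[D²] + E[B²]
E[D²] = Var(D) + E[D]² = 1.3333333 + 9 = 10.333333
E[B²] = Var(B) + E[B]² = 2.34375 + 3.515625 = 5.859375
E[Z] = 10.333333 + 5.859375 = 16.192708

16.192708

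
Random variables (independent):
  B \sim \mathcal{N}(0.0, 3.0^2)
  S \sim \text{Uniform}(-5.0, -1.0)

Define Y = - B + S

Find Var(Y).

For independent RVs: Var(aX + bY) = a²Var(X) + b²Var(Y)
Var(B) = 9
Var(S) = 1.3333333
Var(Y) = (-1)²*9 + 1²*1.3333333
= 1*9 + 1*1.3333333 = 10.333333

10.333333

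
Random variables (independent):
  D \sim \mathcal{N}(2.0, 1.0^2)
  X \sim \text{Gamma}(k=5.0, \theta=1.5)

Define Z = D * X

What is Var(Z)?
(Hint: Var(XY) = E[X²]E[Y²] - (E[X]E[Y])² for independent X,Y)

Var(XY) = E[X²]E[Y²] - (E[X]E[Y])²
E[D] = 2, Var(D) = 1
E[X] = 7.5, Var(X) = 11.25
E[D²] = 1 + 2² = 5
E[X²] = 11.25 + 7.5² = 67.5
Var(Z) = 5*67.5 - (2*7.5)²
= 337.5 - 225 = 112.5

112.5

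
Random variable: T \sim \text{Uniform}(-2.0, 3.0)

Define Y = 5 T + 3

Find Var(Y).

For Y = aT + b: Var(Y) = a² * Var(T)
Var(T) = (3 + 2)^2/12 = 2.0833333
Var(Y) = 5² * 2.0833333 = 25 * 2.0833333 = 52.083333

52.083333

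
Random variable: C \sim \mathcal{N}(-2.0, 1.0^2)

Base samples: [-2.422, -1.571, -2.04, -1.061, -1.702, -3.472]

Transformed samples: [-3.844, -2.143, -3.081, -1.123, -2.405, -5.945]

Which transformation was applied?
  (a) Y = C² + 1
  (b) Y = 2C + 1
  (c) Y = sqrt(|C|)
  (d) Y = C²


Checking option (b) Y = 2C + 1:
  C = -2.422 -> Y = -3.844 ✓
  C = -1.571 -> Y = -2.143 ✓
  C = -2.04 -> Y = -3.081 ✓
All samples match this transformation.

(b) 2C + 1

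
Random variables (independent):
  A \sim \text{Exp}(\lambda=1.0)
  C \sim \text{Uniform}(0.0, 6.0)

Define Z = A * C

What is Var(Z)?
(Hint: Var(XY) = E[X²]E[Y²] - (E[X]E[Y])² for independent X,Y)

Var(XY) = E[X²]E[Y²] - (E[X]E[Y])²
E[A] = 1, Var(A) = 1
E[C] = 3, Var(C) = 3
E[A²] = 1 + 1² = 2
E[C²] = 3 + 3² = 12
Var(Z) = 2*12 - (1*3)²
= 24 - 9 = 15

15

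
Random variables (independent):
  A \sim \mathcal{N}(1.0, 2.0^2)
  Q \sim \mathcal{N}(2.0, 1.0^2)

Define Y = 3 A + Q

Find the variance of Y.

For independent RVs: Var(aX + bY) = a²Var(X) + b²Var(Y)
Var(A) = 4
Var(Q) = 1
Var(Y) = 3²*4 + 1²*1
= 9*4 + 1*1 = 37

37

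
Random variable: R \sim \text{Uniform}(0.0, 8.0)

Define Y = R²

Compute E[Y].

Using E[X²] = Var(X) + (E[X])²:
E[R] = 4
Var(R) = (8 - 0)^2/12 = 5.3333333
E[R²] = 5.3333333 + 4² = 5.3333333 + 16 = 21.333333

21.333333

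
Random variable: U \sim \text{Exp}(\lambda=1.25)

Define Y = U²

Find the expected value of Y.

E[U²] = Var(U) + (E[U])² = 0.64 + 0.64 = 1.28

1.28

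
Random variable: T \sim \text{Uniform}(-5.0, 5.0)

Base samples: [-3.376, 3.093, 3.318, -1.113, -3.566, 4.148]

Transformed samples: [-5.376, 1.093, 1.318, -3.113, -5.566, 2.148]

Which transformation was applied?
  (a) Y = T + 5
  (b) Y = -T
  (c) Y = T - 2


Checking option (c) Y = T - 2:
  T = -3.376 -> Y = -5.376 ✓
  T = 3.093 -> Y = 1.093 ✓
  T = 3.318 -> Y = 1.318 ✓
All samples match this transformation.

(c) T - 2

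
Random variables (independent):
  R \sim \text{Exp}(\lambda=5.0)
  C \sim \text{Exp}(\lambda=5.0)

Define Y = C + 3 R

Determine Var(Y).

For independent RVs: Var(aX + bY) = a²Var(X) + b²Var(Y)
Var(R) = 0.04
Var(C) = 0.04
Var(Y) = 3²*0.04 + 1²*0.04
= 9*0.04 + 1*0.04 = 0.4

0.4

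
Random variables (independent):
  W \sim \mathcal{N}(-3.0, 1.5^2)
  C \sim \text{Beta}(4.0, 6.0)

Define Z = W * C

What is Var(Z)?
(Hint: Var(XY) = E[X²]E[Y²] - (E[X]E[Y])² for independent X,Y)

Var(XY) = E[X²]E[Y²] - (E[X]E[Y])²
E[W] = -3, Var(W) = 2.25
E[C] = 0.4, Var(C) = 0.021818182
E[W²] = 2.25 + (-3)² = 11.25
E[C²] = 0.021818182 + 0.4² = 0.18181818
Var(Z) = 11.25*0.18181818 - (-3*0.4)²
= 2.0454545 - 1.44 = 0.60545455

0.60545455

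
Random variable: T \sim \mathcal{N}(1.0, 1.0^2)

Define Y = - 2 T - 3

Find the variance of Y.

For Y = aT + b: Var(Y) = a² * Var(T)
Var(T) = 1.0^2 = 1
Var(Y) = (-2)² * 1 = 4 * 1 = 4

4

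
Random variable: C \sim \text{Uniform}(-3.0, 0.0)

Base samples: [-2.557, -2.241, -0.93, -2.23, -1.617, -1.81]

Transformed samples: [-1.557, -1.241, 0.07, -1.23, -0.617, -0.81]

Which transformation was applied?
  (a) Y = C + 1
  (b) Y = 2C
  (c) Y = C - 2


Checking option (a) Y = C + 1:
  C = -2.557 -> Y = -1.557 ✓
  C = -2.241 -> Y = -1.241 ✓
  C = -0.93 -> Y = 0.07 ✓
All samples match this transformation.

(a) C + 1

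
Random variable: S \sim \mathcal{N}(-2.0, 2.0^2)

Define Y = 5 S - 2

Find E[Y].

For Y = 5S - 2:
E[Y] = 5 * E[S] - 2
E[S] = -2.0 = -2
E[Y] = 5 * (-2) - 2 = -12

-12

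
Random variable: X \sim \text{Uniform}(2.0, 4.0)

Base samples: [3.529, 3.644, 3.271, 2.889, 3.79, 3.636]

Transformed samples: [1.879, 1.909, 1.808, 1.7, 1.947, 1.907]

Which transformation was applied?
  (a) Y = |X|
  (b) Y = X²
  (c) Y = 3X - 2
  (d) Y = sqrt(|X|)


Checking option (d) Y = sqrt(|X|):
  X = 3.529 -> Y = 1.879 ✓
  X = 3.644 -> Y = 1.909 ✓
  X = 3.271 -> Y = 1.808 ✓
All samples match this transformation.

(d) sqrt(|X|)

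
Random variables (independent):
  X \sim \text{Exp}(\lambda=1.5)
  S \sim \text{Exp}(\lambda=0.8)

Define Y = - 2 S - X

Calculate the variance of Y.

For independent RVs: Var(aX + bY) = a²Var(X) + b²Var(Y)
Var(X) = 0.44444444
Var(S) = 1.5625
Var(Y) = (-1)²*0.44444444 + (-2)²*1.5625
= 1*0.44444444 + 4*1.5625 = 6.6944444

6.6944444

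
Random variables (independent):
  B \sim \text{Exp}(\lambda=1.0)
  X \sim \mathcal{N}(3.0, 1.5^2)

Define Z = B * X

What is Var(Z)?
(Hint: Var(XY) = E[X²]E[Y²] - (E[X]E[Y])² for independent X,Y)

Var(XY) = E[X²]E[Y²] - (E[X]E[Y])²
E[B] = 1, Var(B) = 1
E[X] = 3, Var(X) = 2.25
E[B²] = 1 + 1² = 2
E[X²] = 2.25 + 3² = 11.25
Var(Z) = 2*11.25 - (1*3)²
= 22.5 - 9 = 13.5

13.5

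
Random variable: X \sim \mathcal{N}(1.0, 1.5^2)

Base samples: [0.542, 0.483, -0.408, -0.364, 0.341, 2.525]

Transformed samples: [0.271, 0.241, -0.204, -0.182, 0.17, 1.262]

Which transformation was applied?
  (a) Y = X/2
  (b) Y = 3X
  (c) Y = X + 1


Checking option (a) Y = X/2:
  X = 0.542 -> Y = 0.271 ✓
  X = 0.483 -> Y = 0.241 ✓
  X = -0.408 -> Y = -0.204 ✓
All samples match this transformation.

(a) X/2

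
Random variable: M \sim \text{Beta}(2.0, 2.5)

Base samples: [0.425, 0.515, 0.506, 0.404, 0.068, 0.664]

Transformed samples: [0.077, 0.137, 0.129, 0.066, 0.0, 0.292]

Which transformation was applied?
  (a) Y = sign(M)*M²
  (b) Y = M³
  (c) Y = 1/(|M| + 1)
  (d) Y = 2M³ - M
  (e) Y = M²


Checking option (b) Y = M³:
  M = 0.425 -> Y = 0.077 ✓
  M = 0.515 -> Y = 0.137 ✓
  M = 0.506 -> Y = 0.129 ✓
All samples match this transformation.

(b) M³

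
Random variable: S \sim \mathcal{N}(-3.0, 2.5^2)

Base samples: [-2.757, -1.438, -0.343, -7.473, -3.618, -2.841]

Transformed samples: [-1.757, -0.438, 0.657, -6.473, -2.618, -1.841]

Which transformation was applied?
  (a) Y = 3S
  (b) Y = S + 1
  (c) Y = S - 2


Checking option (b) Y = S + 1:
  S = -2.757 -> Y = -1.757 ✓
  S = -1.438 -> Y = -0.438 ✓
  S = -0.343 -> Y = 0.657 ✓
All samples match this transformation.

(b) S + 1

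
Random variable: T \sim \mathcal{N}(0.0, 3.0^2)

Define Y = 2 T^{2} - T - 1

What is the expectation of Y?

E[Y] = 2*E[T²] - 1*E[T] - 1
E[T] = 0
E[T²] = Var(T) + (E[T])² = 9 + 0 = 9
E[Y] = 2*9 - 1*0 - 1 = 17

17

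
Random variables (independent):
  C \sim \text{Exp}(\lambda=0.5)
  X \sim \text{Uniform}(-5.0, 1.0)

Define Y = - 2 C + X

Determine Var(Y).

For independent RVs: Var(aX + bY) = a²Var(X) + b²Var(Y)
Var(C) = 4
Var(X) = 3
Var(Y) = (-2)²*4 + 1²*3
= 4*4 + 1*3 = 19

19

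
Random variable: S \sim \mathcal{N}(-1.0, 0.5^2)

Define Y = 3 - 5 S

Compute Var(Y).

For Y = aS + b: Var(Y) = a² * Var(S)
Var(S) = 0.5^2 = 0.25
Var(Y) = (-5)² * 0.25 = 25 * 0.25 = 6.25

6.25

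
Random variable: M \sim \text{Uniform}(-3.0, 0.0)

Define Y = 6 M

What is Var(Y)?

For Y = aM + b: Var(Y) = a² * Var(M)
Var(M) = (0 + 3)^2/12 = 0.75
Var(Y) = 6² * 0.75 = 36 * 0.75 = 27

27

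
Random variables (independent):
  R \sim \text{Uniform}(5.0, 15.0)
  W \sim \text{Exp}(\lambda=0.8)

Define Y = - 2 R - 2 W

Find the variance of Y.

For independent RVs: Var(aX + bY) = a²Var(X) + b²Var(Y)
Var(R) = 8.3333333
Var(W) = 1.5625
Var(Y) = (-2)²*8.3333333 + (-2)²*1.5625
= 4*8.3333333 + 4*1.5625 = 39.583333

39.583333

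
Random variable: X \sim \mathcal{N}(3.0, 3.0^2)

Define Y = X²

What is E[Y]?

E[X²] = Var(X) + (E[X])² = 9 + 9 = 18

18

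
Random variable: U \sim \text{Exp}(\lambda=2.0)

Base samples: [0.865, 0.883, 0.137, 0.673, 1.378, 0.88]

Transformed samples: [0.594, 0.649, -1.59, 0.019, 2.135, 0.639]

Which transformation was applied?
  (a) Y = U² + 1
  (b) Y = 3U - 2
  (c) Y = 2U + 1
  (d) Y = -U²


Checking option (b) Y = 3U - 2:
  U = 0.865 -> Y = 0.594 ✓
  U = 0.883 -> Y = 0.649 ✓
  U = 0.137 -> Y = -1.59 ✓
All samples match this transformation.

(b) 3U - 2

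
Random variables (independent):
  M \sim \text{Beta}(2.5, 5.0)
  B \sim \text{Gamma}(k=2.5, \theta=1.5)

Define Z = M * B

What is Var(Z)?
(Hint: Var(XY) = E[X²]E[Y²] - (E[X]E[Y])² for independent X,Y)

Var(XY) = E[X²]E[Y²] - (E[X]E[Y])²
E[M] = 0.33333333, Var(M) = 0.026143791
E[B] = 3.75, Var(B) = 5.625
E[M²] = 0.026143791 + 0.33333333² = 0.1372549
E[B²] = 5.625 + 3.75² = 19.6875
Var(Z) = 0.1372549*19.6875 - (0.33333333*3.75)²
= 2.7022059 - 1.5625 = 1.1397059

1.1397059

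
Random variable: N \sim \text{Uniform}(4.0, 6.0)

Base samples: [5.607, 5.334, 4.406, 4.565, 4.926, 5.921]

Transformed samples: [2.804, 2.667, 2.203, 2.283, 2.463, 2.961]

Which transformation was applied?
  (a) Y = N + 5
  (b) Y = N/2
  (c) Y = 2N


Checking option (b) Y = N/2:
  N = 5.607 -> Y = 2.804 ✓
  N = 5.334 -> Y = 2.667 ✓
  N = 4.406 -> Y = 2.203 ✓
All samples match this transformation.

(b) N/2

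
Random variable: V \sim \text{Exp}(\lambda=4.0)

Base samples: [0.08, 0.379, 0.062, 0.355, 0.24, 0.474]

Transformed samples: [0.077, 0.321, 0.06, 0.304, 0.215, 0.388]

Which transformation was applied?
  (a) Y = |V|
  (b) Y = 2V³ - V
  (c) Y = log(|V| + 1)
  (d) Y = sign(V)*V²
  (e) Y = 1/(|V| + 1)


Checking option (c) Y = log(|V| + 1):
  V = 0.08 -> Y = 0.077 ✓
  V = 0.379 -> Y = 0.321 ✓
  V = 0.062 -> Y = 0.06 ✓
All samples match this transformation.

(c) log(|V| + 1)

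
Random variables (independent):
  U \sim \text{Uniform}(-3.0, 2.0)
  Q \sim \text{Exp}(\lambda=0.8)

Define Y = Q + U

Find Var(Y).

For independent RVs: Var(aX + bY) = a²Var(X) + b²Var(Y)
Var(U) = 2.0833333
Var(Q) = 1.5625
Var(Y) = 1²*2.0833333 + 1²*1.5625
= 1*2.0833333 + 1*1.5625 = 3.6458333

3.6458333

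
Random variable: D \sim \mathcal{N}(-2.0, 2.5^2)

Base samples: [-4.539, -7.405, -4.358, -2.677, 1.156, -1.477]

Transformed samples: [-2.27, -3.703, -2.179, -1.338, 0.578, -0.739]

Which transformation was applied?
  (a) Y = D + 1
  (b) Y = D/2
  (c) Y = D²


Checking option (b) Y = D/2:
  D = -4.539 -> Y = -2.27 ✓
  D = -7.405 -> Y = -3.703 ✓
  D = -4.358 -> Y = -2.179 ✓
All samples match this transformation.

(b) D/2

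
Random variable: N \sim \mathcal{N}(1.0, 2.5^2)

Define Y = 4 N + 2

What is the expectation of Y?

For Y = 4N + 2:
E[Y] = 4 * E[N] + 2
E[N] = 1.0 = 1
E[Y] = 4 * 1 + 2 = 6

6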